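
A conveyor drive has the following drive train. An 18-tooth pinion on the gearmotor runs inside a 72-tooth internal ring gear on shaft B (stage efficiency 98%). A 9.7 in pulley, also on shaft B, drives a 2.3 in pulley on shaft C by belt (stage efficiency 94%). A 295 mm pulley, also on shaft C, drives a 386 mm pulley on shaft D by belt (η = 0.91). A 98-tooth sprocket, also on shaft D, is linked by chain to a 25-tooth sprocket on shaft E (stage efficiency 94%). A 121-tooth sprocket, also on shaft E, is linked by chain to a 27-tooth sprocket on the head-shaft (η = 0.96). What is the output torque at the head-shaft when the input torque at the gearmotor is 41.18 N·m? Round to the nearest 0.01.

internal gear 72/18 = 4 → τ = 41.18·4·0.98 = 161.43 N·m
belt 2.3/9.7 = 0.23711 → τ = 161.43·0.23711·0.94 = 35.98 N·m
belt 386/295 = 1.3085 → τ = 35.98·1.3085·0.91 = 42.841 N·m
chain 25/98 = 0.2551 → τ = 42.841·0.2551·0.94 = 10.273 N·m
chain 27/121 = 0.22314 → τ = 10.273·0.22314·0.96 = 2.2007 N·m

2.20 N·m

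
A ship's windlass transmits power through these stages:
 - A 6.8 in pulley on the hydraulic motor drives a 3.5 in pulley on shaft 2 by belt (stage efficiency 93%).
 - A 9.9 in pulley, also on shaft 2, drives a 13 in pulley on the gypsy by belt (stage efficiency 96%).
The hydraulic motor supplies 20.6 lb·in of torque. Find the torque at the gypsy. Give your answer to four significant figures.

Belt: ratio = 3.5/6.8 = 0.51471; torque at shaft 2 = 20.6 × 0.51471 × 0.93 = 9.8607 lb·in.
Belt: ratio = 13/9.9 = 1.3131; torque at the gypsy = 9.8607 × 1.3131 × 0.96 = 12.431 lb·in.

12.43 lb·in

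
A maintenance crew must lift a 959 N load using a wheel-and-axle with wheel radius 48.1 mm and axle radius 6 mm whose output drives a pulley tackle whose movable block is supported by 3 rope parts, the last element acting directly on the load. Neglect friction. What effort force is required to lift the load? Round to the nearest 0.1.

Wheel-and-axle MA = R/r = 48.1/6 = 8.0167.
Block-and-tackle MA = number of supporting rope parts = 3.
Combined ideal MA = 8.0167 × 3 = 24.05.
Effort = load / MA = 959 / 24.05 = 39.875 N.

39.9 N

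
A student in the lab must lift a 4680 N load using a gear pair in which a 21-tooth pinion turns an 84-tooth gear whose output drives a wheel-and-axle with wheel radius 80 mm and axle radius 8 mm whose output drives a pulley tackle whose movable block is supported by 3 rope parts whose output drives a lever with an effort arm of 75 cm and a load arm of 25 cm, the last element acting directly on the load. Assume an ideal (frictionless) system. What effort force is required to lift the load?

Gear pair MA = 84/21 = 4.
Wheel-and-axle MA = R/r = 80/8 = 10.
Block-and-tackle MA = number of supporting rope parts = 3.
Lever MA = effort arm / load arm = 75/25 = 3.
Combined ideal MA = 4 × 10 × 3 × 3 = 360.
Effort = load / MA = 4680 / 360 = 13 N.

13 N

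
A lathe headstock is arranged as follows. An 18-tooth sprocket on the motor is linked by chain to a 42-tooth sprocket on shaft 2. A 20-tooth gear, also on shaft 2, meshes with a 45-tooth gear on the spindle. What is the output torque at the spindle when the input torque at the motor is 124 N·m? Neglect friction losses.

651 N·m

Chain: ratio = 42/18 = 2.3333; torque at shaft 2 = 124 × 2.3333 = 289.33 N·m.
Gear mesh: ratio = 45/20 = 2.25; torque at the spindle = 289.33 × 2.25 = 651 N·m.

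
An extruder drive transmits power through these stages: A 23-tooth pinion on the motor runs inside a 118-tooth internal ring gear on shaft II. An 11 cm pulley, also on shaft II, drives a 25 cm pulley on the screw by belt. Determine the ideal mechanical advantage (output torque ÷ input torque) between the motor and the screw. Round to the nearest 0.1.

11.7

Each stage contributes driven/driver: internal gear 118/23 = 5.1304, belt 25/11 = 2.2727.
Overall: 5.1304 × 2.2727 = 11.66.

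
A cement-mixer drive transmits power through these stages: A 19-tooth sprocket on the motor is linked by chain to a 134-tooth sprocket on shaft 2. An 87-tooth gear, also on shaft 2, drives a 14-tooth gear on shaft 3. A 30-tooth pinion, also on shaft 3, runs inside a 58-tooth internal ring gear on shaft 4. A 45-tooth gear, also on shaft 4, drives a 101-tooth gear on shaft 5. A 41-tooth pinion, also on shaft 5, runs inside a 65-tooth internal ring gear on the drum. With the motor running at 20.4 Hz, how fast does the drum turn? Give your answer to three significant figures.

2.61 Hz

chain 134/19 = 7.0526 → 20.4/7.0526 = 2.8925 Hz
gear mesh 14/87 = 0.16092 → 2.8925/0.16092 = 17.975 Hz
internal gear 58/30 = 1.9333 → 17.975/1.9333 = 9.2974 Hz
gear mesh 101/45 = 2.2444 → 9.2974/2.2444 = 4.1424 Hz
internal gear 65/41 = 1.5854 → 4.1424/1.5854 = 2.6129 Hz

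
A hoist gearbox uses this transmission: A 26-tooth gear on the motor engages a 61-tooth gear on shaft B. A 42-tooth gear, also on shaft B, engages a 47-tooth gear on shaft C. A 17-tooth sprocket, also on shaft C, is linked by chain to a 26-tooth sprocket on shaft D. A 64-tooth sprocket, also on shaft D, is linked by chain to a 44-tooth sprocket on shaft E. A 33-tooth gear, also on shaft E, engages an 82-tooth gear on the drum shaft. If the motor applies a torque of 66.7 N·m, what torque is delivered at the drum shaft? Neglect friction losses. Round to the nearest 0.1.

457.5 N·m

Gear mesh: ratio = 61/26 = 2.3462; torque at shaft B = 66.7 × 2.3462 = 156.49 N·m.
Gear mesh: ratio = 47/42 = 1.119; torque at shaft C = 156.49 × 1.119 = 175.12 N·m.
Chain: ratio = 26/17 = 1.5294; torque at shaft D = 175.12 × 1.5294 = 267.83 N·m.
Chain: ratio = 44/64 = 0.6875; torque at shaft E = 267.83 × 0.6875 = 184.13 N·m.
Gear mesh: ratio = 82/33 = 2.4848; torque at the drum shaft = 184.13 × 2.4848 = 457.54 N·m.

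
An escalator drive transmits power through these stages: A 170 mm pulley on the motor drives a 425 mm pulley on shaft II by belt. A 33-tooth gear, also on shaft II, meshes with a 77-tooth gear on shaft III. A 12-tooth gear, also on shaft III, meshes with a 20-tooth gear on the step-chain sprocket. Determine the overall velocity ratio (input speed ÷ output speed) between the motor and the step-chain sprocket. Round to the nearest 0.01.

9.72

Each stage contributes driven/driver: belt 425/170 = 2.5, gear mesh 77/33 = 2.3333, gear mesh 20/12 = 1.6667.
Overall: 2.5 × 2.3333 × 1.6667 = 9.7222.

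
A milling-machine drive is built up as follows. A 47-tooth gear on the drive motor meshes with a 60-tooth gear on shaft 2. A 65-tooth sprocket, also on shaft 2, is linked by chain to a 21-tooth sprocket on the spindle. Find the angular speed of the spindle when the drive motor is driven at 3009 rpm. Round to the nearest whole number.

the drive motor → shaft 2 (gear mesh, 60/47): 3009 ÷ 1.2766 = 2357 rpm
shaft 2 → the spindle (chain, 21/65): 2357 ÷ 0.32308 = 7295.6 rpm

7296 rpm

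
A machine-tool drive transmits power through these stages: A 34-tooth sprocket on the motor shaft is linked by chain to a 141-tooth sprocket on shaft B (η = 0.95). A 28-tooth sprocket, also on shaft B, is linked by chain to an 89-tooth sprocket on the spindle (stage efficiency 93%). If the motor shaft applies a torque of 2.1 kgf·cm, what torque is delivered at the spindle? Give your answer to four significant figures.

chain 141/34 = 4.1471 → τ = 2.1·4.1471·0.95 = 8.2734 kgf·cm
chain 89/28 = 3.1786 → τ = 8.2734·3.1786·0.93 = 24.457 kgf·cm

24.46 kgf·cm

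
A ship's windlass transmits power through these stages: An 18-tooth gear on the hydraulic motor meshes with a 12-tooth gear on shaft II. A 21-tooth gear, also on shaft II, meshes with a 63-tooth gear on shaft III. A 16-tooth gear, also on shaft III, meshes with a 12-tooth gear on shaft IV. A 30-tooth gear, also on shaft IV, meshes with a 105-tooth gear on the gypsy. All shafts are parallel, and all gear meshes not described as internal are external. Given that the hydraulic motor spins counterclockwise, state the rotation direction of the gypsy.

counterclockwise

the hydraulic motor → shaft II: external mesh, 1 reversal → CW.
shaft II → shaft III: external mesh, 1 reversal → CCW.
shaft III → shaft IV: external mesh, 1 reversal → CW.
shaft IV → the gypsy: external mesh, 1 reversal → CCW.
4 reversals in total — an even number — so the gypsy turns the same way as the hydraulic motor.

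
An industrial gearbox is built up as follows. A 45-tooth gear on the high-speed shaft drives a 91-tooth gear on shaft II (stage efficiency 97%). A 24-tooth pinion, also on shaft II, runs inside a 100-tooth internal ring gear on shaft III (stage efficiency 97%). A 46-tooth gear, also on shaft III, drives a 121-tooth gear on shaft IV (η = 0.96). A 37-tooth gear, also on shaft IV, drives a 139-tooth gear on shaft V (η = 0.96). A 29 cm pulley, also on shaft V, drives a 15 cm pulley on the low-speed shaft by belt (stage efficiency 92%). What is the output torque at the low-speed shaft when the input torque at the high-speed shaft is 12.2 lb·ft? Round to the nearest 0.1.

419.2 lb·ft

Gear mesh: ratio = 91/45 = 2.0222; torque at shaft II = 12.2 × 2.0222 × 0.97 = 23.931 lb·ft.
Internal gear: ratio = 100/24 = 4.1667; torque at shaft III = 23.931 × 4.1667 × 0.97 = 96.721 lb·ft.
Gear mesh: ratio = 121/46 = 2.6304; torque at shaft IV = 96.721 × 2.6304 × 0.96 = 244.24 lb·ft.
Gear mesh: ratio = 139/37 = 3.7568; torque at shaft V = 244.24 × 3.7568 × 0.96 = 880.85 lb·ft.
Belt: ratio = 15/29 = 0.51724; torque at the low-speed shaft = 880.85 × 0.51724 × 0.92 = 419.17 lb·ft.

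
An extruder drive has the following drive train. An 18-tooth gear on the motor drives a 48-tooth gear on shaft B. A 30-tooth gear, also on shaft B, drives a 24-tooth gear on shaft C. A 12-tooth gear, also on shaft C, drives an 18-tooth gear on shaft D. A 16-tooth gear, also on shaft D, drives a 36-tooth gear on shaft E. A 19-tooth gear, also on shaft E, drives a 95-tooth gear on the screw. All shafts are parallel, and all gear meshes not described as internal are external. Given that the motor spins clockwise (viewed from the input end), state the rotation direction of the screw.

the motor → shaft B: external mesh, 1 reversal → CCW.
shaft B → shaft C: external mesh, 1 reversal → CW.
shaft C → shaft D: external mesh, 1 reversal → CCW.
shaft D → shaft E: external mesh, 1 reversal → CW.
shaft E → the screw: external mesh, 1 reversal → CCW.
5 reversals in total — an odd number — so the screw turns opposite to the motor.

anticlockwise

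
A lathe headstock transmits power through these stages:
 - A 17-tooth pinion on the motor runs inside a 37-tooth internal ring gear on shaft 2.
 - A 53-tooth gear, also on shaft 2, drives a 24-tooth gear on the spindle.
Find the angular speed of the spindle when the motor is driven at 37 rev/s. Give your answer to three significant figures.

Internal gear: ratio = 37/17 = 2.1765, so shaft 2 turns at 37 / 2.1765 = 17 rev/s.
Gear mesh: ratio = 24/53 = 0.45283, so the spindle turns at 17 / 0.45283 = 37.542 rev/s.

37.5 rev/s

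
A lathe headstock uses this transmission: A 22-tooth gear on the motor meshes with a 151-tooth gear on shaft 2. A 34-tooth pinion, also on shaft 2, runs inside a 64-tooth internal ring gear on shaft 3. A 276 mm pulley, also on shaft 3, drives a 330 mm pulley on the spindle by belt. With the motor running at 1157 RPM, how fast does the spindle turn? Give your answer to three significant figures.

74.9 RPM

the motor → shaft 2 (gear mesh, 151/22): 1157 ÷ 6.8636 = 168.57 RPM
shaft 2 → shaft 3 (internal gear, 64/34): 168.57 ÷ 1.8824 = 89.553 RPM
shaft 3 → the spindle (belt, 330/276): 89.553 ÷ 1.1957 = 74.899 RPM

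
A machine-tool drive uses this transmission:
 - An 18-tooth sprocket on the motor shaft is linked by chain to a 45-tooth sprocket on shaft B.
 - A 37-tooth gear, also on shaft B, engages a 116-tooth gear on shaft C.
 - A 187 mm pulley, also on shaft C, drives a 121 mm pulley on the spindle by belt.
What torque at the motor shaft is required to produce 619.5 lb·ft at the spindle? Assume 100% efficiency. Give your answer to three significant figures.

122 lb·ft

Overall ratio R = 2.5 × 3.1351 × 0.64706 = 5.0715.
Input torque = output torque / R = 619.5 / 5.0715 = 122.15 lb·ft.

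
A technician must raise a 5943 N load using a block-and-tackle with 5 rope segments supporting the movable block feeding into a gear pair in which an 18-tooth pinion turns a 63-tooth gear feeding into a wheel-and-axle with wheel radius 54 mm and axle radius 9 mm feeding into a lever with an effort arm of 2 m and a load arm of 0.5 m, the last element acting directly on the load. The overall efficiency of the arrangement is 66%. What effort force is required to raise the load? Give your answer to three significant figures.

21.4 N

Block-and-tackle MA = number of supporting rope parts = 5.
Gear pair MA = 63/18 = 3.5.
Wheel-and-axle MA = R/r = 54/9 = 6.
Lever MA = effort arm / load arm = 2/0.5 = 4.
Combined ideal MA = 5 × 3.5 × 6 × 4 = 420.
Actual MA = 420 × 0.66 = 277.2.
Effort = load / actual MA = 5943 / 277.2 = 21.439 N.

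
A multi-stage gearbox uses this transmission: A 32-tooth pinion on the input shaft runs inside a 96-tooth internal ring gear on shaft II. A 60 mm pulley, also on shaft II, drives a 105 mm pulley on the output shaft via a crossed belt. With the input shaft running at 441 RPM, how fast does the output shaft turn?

84 RPM

the input shaft → shaft II (internal gear, 96/32): 441 ÷ 3 = 147 RPM
shaft II → the output shaft (belt, 105/60): 147 ÷ 1.75 = 84 RPM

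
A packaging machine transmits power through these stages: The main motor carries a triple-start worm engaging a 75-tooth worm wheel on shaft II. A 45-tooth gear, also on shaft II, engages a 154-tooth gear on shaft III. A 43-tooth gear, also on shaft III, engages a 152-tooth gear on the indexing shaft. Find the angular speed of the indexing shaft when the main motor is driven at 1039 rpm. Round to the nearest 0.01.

the main motor → shaft II (worm, 75/3): 1039 ÷ 25 = 41.56 rpm
shaft II → shaft III (gear mesh, 154/45): 41.56 ÷ 3.4222 = 12.144 rpm
shaft III → the indexing shaft (gear mesh, 152/43): 12.144 ÷ 3.5349 = 3.4355 rpm

3.44 rpm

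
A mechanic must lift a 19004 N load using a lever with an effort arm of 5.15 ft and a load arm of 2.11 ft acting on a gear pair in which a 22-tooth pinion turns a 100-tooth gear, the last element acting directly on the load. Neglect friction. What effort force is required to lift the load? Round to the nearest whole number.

Lever MA = effort arm / load arm = 5.15/2.11 = 2.4408.
Gear pair MA = 100/22 = 4.5455.
Combined ideal MA = 2.4408 × 4.5455 = 11.094.
Effort = load / MA = 19004 / 11.094 = 1712.9 N.

1713 N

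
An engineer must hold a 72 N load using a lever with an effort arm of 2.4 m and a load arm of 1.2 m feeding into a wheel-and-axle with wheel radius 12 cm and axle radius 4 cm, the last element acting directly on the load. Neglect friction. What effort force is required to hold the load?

Lever MA = effort arm / load arm = 2.4/1.2 = 2.
Wheel-and-axle MA = R/r = 12/4 = 3.
Combined ideal MA = 2 × 3 = 6.
Effort = load / MA = 72 / 6 = 12 N.

12 N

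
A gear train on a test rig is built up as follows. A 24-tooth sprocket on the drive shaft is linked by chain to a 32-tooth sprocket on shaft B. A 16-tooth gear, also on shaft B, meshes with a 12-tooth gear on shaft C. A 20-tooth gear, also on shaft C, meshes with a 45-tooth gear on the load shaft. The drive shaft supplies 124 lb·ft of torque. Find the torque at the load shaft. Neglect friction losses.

279 lb·ft

chain 32/24 = 1.3333 → τ = 124·1.3333 = 165.33 lb·ft
gear mesh 12/16 = 0.75 → τ = 165.33·0.75 = 124 lb·ft
gear mesh 45/20 = 2.25 → τ = 124·2.25 = 279 lb·ft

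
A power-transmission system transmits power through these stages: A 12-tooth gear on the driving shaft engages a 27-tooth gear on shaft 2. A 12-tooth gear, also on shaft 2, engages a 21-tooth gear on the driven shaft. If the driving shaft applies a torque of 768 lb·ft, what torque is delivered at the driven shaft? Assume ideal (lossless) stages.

3024 lb·ft

After the gear mesh (27/12): 768 × 2.25 = 1728 lb·ft
After the gear mesh (21/12): 1728 × 1.75 = 3024 lb·ft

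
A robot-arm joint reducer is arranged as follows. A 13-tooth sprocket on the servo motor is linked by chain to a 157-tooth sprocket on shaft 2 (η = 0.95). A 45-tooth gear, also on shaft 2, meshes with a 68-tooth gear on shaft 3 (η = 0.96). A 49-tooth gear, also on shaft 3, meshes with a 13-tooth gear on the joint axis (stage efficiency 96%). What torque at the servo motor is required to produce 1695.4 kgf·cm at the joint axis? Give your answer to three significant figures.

Overall ratio R = 12.077 × 1.5111 × 0.26531 = 4.8417; overall efficiency η = 0.95 × 0.96 × 0.96 = 0.8755.
Input torque = output torque / (R × η) = 1695.4 / (4.8417 × 0.8755) = 399.95 kgf·cm.

400 kgf·cm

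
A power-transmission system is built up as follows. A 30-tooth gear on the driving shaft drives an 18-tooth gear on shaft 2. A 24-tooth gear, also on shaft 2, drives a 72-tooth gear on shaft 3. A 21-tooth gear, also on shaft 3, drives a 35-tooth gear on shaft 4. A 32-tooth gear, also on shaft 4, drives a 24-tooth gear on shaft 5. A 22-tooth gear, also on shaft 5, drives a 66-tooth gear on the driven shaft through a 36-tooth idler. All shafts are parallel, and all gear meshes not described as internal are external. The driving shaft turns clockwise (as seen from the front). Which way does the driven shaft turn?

clockwise

the driving shaft → shaft 2: external mesh, 1 reversal → CCW.
shaft 2 → shaft 3: external mesh, 1 reversal → CW.
shaft 3 → shaft 4: external mesh, 1 reversal → CCW.
shaft 4 → shaft 5: external mesh, 1 reversal → CW.
shaft 5 → the driven shaft: driver → idler → driven is 2 external meshes, 2 reversals → CW.
6 reversals in total — an even number — so the driven shaft turns the same way as the driving shaft.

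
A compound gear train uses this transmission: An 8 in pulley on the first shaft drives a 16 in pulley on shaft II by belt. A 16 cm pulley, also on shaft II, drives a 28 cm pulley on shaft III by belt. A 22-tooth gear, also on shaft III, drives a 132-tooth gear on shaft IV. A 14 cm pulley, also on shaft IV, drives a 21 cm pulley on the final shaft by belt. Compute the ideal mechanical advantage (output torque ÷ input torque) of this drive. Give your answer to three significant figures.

Each stage contributes driven/driver: belt 16/8 = 2, belt 28/16 = 1.75, gear mesh 132/22 = 6, belt 21/14 = 1.5.
Overall: 2 × 1.75 × 6 × 1.5 = 31.5.

31.5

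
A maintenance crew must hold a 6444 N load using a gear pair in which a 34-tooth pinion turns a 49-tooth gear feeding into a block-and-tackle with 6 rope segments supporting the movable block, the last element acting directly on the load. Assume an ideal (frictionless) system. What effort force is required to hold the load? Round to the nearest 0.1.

Gear pair MA = 49/34 = 1.4412.
Block-and-tackle MA = number of supporting rope parts = 6.
Combined ideal MA = 1.4412 × 6 = 8.6471.
Effort = load / MA = 6444 / 8.6471 = 745.22 N.

745.2 N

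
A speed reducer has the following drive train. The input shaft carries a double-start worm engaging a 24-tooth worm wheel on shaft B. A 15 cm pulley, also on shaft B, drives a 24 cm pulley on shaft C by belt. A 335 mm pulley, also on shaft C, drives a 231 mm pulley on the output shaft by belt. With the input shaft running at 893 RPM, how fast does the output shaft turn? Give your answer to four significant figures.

67.45 RPM

Worm: ratio = 24/2 = 12, so shaft B turns at 893 / 12 = 74.417 RPM.
Belt: ratio = 24/15 = 1.6, so shaft C turns at 74.417 / 1.6 = 46.51 RPM.
Belt: ratio = 231/335 = 0.68955, so the output shaft turns at 46.51 / 0.68955 = 67.45 RPM.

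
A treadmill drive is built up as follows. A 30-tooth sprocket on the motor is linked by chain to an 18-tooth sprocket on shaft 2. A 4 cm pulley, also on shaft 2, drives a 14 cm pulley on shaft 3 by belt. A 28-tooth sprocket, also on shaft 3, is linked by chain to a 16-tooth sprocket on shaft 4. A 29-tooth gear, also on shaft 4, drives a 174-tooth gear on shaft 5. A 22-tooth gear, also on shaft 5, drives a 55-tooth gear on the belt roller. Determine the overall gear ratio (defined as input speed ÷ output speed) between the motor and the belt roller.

18

Each stage contributes driven/driver: chain 18/30 = 0.6, belt 14/4 = 3.5, chain 16/28 = 0.57143, gear mesh 174/29 = 6, gear mesh 55/22 = 2.5.
Overall: 0.6 × 3.5 × 0.57143 × 6 × 2.5 = 18.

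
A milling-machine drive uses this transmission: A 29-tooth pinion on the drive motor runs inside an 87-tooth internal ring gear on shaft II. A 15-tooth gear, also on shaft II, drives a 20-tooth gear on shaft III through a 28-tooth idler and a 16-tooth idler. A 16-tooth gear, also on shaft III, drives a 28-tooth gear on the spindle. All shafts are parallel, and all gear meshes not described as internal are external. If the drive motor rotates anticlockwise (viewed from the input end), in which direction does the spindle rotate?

the drive motor → shaft II: internal mesh, same direction → CCW.
shaft II → shaft III: driver → idler → idler → driven is 3 external meshes, 3 reversals → CW.
shaft III → the spindle: external mesh, 1 reversal → CCW.
4 reversals in total — an even number — so the spindle turns the same way as the drive motor.

anticlockwise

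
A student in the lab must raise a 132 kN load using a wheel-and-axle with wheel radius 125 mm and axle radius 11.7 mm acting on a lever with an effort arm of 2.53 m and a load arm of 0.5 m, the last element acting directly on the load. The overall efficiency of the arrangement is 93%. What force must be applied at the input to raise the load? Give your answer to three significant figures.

2.63 kN

Wheel-and-axle MA = R/r = 125/11.7 = 10.684.
Lever MA = effort arm / load arm = 2.53/0.5 = 5.06.
Combined ideal MA = 10.684 × 5.06 = 54.06.
Actual MA = 54.06 × 0.93 = 50.276.
Effort = load / actual MA = 132 / 50.276 = 2.6255 kN.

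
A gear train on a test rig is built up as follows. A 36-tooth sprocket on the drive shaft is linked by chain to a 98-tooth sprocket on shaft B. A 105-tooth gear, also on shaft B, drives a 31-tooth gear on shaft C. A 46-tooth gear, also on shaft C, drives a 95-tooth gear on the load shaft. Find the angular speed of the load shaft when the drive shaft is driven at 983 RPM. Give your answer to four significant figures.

the drive shaft → shaft B (chain, 98/36): 983 ÷ 2.7222 = 361.1 RPM
shaft B → shaft C (gear mesh, 31/105): 361.1 ÷ 0.29524 = 1223.1 RPM
shaft C → the load shaft (gear mesh, 95/46): 1223.1 ÷ 2.0652 = 592.23 RPM

592.2 RPM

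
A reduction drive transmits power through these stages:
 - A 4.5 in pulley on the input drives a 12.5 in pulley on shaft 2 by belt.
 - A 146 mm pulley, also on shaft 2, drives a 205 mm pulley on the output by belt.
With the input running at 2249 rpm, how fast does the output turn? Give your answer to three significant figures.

577 rpm

the input → shaft 2 (belt, 12.5/4.5): 2249 ÷ 2.7778 = 809.64 rpm
shaft 2 → the output (belt, 205/146): 809.64 ÷ 1.4041 = 576.62 rpm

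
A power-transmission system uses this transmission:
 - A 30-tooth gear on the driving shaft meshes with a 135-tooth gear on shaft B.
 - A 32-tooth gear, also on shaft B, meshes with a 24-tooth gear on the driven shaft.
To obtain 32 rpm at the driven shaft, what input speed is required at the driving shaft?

108 rpm

Overall ratio R = 4.5 × 0.75 = 3.375.
Required input speed = output speed × R = 32 × 3.375 = 108 rpm.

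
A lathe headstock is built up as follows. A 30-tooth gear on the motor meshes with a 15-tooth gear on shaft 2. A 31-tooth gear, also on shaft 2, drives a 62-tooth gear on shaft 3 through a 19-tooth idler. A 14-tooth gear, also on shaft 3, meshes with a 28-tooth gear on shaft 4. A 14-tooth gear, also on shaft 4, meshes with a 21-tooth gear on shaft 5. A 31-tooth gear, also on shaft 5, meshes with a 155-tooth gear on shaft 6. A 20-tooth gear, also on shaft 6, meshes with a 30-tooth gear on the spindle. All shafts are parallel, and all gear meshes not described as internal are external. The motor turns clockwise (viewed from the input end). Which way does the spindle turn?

counterclockwise

the motor → shaft 2: external mesh, 1 reversal → CCW.
shaft 2 → shaft 3: driver → idler → driven is 2 external meshes, 2 reversals → CCW.
shaft 3 → shaft 4: external mesh, 1 reversal → CW.
shaft 4 → shaft 5: external mesh, 1 reversal → CCW.
shaft 5 → shaft 6: external mesh, 1 reversal → CW.
shaft 6 → the spindle: external mesh, 1 reversal → CCW.
7 reversals in total — an odd number — so the spindle turns opposite to the motor.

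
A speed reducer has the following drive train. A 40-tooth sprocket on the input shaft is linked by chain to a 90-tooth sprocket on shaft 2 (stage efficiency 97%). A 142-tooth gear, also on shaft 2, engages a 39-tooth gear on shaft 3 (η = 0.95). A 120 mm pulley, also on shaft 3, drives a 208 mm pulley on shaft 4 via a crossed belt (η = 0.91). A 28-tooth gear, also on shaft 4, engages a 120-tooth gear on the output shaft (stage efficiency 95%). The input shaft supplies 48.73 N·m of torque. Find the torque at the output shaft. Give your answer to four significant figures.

After the chain (90/40): 48.73 × 2.25 × 0.97 = 106.35 N·m
After the gear mesh (39/142): 106.35 × 0.27465 × 0.95 = 27.749 N·m
After the belt (208/120): 27.749 × 1.7333 × 0.91 = 43.77 N·m
After the gear mesh (120/28): 43.77 × 4.2857 × 0.95 = 178.21 N·m

178.2 N·m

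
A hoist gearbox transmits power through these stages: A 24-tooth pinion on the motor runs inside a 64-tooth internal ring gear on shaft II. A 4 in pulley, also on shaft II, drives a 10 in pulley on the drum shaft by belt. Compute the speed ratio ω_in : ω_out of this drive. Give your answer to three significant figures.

6.67

Each stage contributes driven/driver: internal gear 64/24 = 2.6667, belt 10/4 = 2.5.
Overall: 2.6667 × 2.5 = 6.6667.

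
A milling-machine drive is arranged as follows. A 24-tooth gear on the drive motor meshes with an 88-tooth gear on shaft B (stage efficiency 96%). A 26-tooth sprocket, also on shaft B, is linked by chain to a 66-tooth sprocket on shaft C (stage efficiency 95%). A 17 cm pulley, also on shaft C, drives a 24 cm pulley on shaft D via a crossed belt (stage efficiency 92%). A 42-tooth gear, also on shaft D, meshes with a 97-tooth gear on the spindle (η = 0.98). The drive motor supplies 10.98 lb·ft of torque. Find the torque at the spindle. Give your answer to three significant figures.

274 lb·ft

gear mesh 88/24 = 3.6667 → τ = 10.98·3.6667·0.96 = 38.65 lb·ft
chain 66/26 = 2.5385 → τ = 38.65·2.5385·0.95 = 93.205 lb·ft
belt 24/17 = 1.4118 → τ = 93.205·1.4118·0.92 = 121.06 lb·ft
gear mesh 97/42 = 2.3095 → τ = 121.06·2.3095·0.98 = 273.99 lb·ft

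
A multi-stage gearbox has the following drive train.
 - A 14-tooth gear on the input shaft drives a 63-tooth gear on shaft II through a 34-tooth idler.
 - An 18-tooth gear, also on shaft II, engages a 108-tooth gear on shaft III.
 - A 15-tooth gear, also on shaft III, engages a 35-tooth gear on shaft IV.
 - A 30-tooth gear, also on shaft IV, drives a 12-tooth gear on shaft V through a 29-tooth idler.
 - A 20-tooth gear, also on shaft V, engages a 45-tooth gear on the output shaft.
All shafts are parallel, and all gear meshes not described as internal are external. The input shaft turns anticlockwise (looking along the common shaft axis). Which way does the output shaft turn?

clockwise

the input shaft → shaft II: driver → idler → driven is 2 external meshes, 2 reversals → CCW.
shaft II → shaft III: external mesh, 1 reversal → CW.
shaft III → shaft IV: external mesh, 1 reversal → CCW.
shaft IV → shaft V: driver → idler → driven is 2 external meshes, 2 reversals → CCW.
shaft V → the output shaft: external mesh, 1 reversal → CW.
7 reversals in total — an odd number — so the output shaft turns opposite to the input shaft.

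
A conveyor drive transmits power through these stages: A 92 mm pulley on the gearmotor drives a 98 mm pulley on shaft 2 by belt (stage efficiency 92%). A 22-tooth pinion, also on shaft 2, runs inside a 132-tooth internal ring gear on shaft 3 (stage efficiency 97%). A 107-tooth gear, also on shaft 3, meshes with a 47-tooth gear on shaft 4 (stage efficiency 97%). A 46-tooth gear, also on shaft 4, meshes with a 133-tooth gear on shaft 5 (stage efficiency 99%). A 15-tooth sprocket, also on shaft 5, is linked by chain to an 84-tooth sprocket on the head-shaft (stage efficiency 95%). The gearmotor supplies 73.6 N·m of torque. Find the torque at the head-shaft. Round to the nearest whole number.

Belt: ratio = 98/92 = 1.0652; torque at shaft 2 = 73.6 × 1.0652 × 0.92 = 72.128 N·m.
Internal gear: ratio = 132/22 = 6; torque at shaft 3 = 72.128 × 6 × 0.97 = 419.78 N·m.
Gear mesh: ratio = 47/107 = 0.43925; torque at shaft 4 = 419.78 × 0.43925 × 0.97 = 178.86 N·m.
Gear mesh: ratio = 133/46 = 2.8913; torque at shaft 5 = 178.86 × 2.8913 × 0.99 = 511.97 N·m.
Chain: ratio = 84/15 = 5.6; torque at the head-shaft = 511.97 × 5.6 × 0.95 = 2723.7 N·m.

2724 N·m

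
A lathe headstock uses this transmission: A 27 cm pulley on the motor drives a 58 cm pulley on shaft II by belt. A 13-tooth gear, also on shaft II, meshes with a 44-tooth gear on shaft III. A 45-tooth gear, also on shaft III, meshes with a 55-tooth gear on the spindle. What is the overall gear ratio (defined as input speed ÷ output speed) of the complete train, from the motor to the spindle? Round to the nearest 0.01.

Each stage contributes driven/driver: belt 58/27 = 2.1481, gear mesh 44/13 = 3.3846, gear mesh 55/45 = 1.2222.
Overall: 2.1481 × 3.3846 × 1.2222 = 8.8864.

8.89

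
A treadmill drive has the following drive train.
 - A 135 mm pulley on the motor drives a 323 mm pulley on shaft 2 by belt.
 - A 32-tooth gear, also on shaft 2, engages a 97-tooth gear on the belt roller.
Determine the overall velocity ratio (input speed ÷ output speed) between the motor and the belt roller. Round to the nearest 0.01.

7.25

Each stage contributes driven/driver: belt 323/135 = 2.3926, gear mesh 97/32 = 3.0312.
Overall: 2.3926 × 3.0312 = 7.2525.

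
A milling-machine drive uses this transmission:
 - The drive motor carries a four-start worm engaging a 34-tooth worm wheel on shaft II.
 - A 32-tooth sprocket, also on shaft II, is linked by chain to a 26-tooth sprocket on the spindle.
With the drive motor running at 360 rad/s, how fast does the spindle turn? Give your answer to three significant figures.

52.1 rad/s

worm 34/4 = 8.5 → 360/8.5 = 42.353 rad/s
chain 26/32 = 0.8125 → 42.353/0.8125 = 52.127 rad/s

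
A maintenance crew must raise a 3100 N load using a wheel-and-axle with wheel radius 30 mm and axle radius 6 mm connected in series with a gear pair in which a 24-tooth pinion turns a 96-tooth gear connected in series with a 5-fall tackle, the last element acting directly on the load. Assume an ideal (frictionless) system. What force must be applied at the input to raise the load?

31 N

Wheel-and-axle MA = R/r = 30/6 = 5.
Gear pair MA = 96/24 = 4.
Block-and-tackle MA = number of supporting rope parts = 5.
Combined ideal MA = 5 × 4 × 5 = 100.
Effort = load / MA = 3100 / 100 = 31 N.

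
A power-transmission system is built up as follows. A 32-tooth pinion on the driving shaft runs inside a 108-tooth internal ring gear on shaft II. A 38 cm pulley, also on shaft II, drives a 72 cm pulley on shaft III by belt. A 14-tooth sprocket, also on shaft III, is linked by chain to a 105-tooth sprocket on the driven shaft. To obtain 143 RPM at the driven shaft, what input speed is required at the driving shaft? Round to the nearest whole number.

Overall ratio R = 3.375 × 1.8947 × 7.5 = 47.961.
Required input speed = output speed × R = 143 × 47.961 = 6858.4 RPM.

6858 RPM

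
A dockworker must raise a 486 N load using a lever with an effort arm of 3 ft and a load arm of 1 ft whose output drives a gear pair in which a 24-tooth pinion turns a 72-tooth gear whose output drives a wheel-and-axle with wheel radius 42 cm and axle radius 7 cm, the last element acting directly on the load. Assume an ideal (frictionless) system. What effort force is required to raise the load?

9 N

Lever MA = effort arm / load arm = 3/1 = 3.
Gear pair MA = 72/24 = 3.
Wheel-and-axle MA = R/r = 42/7 = 6.
Combined ideal MA = 3 × 3 × 6 = 54.
Effort = load / MA = 486 / 54 = 9 N.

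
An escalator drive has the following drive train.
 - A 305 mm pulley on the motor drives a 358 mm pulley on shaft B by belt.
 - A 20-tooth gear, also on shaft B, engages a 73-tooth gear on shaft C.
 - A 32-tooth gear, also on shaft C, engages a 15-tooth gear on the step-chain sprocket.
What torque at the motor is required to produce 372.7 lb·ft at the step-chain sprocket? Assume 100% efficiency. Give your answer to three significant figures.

Overall ratio R = 1.1738 × 3.65 × 0.46875 = 2.0082.
Input torque = output torque / R = 372.7 / 2.0082 = 185.58 lb·ft.

186 lb·ft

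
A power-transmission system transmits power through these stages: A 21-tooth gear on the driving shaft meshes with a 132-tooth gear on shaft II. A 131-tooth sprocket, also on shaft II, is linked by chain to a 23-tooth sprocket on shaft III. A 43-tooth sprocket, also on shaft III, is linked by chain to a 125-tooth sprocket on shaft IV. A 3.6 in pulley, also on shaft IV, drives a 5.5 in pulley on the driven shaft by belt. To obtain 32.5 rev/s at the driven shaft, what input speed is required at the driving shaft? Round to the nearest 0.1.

Overall ratio R = 6.2857 × 0.17557 × 2.907 × 1.5278 = 4.9013.
Required input speed = output speed × R = 32.5 × 4.9013 = 159.29 rev/s.

159.3 rev/s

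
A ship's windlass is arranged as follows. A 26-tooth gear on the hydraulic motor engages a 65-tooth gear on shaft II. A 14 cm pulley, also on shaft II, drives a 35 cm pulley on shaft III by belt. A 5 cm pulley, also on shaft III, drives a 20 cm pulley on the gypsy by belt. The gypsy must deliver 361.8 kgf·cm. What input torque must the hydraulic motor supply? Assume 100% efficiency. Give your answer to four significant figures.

Overall ratio R = 2.5 × 2.5 × 4 = 25.
Input torque = output torque / R = 361.8 / 25 = 14.472 kgf·cm.

14.47 kgf·cm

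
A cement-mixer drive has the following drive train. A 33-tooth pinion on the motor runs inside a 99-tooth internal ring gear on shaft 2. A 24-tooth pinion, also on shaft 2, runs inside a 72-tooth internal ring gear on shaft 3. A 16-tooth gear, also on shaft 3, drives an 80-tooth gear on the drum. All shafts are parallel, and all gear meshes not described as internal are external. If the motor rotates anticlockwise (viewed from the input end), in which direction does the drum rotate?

clockwise

the motor → shaft 2: internal mesh, same direction → CCW.
shaft 2 → shaft 3: internal mesh, same direction → CCW.
shaft 3 → the drum: external mesh, 1 reversal → CW.
1 reversal in total — an odd number — so the drum turns opposite to the motor.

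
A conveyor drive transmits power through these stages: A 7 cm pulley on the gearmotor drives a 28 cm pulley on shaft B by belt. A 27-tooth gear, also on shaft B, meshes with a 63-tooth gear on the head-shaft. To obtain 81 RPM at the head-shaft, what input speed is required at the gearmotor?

756 RPM

Overall ratio R = 4 × 2.3333 = 9.3333.
Required input speed = output speed × R = 81 × 9.3333 = 756 RPM.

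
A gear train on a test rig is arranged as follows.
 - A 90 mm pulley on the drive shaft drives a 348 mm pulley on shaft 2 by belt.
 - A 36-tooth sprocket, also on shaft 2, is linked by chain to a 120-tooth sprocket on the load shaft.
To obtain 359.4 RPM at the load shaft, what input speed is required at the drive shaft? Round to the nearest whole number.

Overall ratio R = 3.8667 × 3.3333 = 12.889.
Required input speed = output speed × R = 359.4 × 12.889 = 4632.3 RPM.

4632 RPM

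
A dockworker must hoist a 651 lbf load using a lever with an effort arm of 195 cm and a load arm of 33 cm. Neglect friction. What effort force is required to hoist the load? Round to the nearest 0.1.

110.2 lbf

Lever MA = effort arm / load arm = 195/33 = 5.9091.
Effort = load / MA = 651 / 5.9091 = 110.17 lbf.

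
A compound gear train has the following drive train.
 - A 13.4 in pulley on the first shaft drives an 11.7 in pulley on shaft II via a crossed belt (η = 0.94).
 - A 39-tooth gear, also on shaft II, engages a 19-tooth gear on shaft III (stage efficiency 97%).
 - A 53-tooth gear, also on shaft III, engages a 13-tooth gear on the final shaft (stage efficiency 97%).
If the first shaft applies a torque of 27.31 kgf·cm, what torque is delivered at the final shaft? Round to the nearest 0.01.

Belt: ratio = 11.7/13.4 = 0.87313; torque at shaft II = 27.31 × 0.87313 × 0.94 = 22.415 kgf·cm.
Gear mesh: ratio = 19/39 = 0.48718; torque at shaft III = 22.415 × 0.48718 × 0.97 = 10.592 kgf·cm.
Gear mesh: ratio = 13/53 = 0.24528; torque at the final shaft = 10.592 × 0.24528 × 0.97 = 2.5202 kgf·cm.

2.52 kgf·cm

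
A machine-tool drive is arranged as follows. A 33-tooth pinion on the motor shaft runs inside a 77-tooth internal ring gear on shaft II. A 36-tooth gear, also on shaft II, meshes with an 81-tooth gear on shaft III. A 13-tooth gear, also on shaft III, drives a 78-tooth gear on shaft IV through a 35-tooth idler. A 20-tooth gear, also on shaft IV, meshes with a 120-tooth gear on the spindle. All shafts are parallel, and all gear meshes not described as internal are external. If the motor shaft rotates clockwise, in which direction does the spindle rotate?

clockwise

the motor shaft → shaft II: internal mesh, same direction → CW.
shaft II → shaft III: external mesh, 1 reversal → CCW.
shaft III → shaft IV: driver → idler → driven is 2 external meshes, 2 reversals → CCW.
shaft IV → the spindle: external mesh, 1 reversal → CW.
4 reversals in total — an even number — so the spindle turns the same way as the motor shaft.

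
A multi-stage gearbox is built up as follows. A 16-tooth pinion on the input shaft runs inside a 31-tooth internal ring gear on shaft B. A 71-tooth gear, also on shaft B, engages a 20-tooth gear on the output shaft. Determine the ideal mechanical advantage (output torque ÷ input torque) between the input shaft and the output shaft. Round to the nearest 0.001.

0.546

Each stage contributes driven/driver: internal gear 31/16 = 1.9375, gear mesh 20/71 = 0.28169.
Overall: 1.9375 × 0.28169 = 0.54577.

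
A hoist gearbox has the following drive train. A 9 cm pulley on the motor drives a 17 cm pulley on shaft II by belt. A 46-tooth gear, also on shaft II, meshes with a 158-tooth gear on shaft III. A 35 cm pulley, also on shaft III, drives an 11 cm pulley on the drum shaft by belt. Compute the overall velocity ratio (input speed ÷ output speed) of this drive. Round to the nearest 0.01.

2.04

Each stage contributes driven/driver: belt 17/9 = 1.8889, gear mesh 158/46 = 3.4348, belt 11/35 = 0.31429.
Overall: 1.8889 × 3.4348 × 0.31429 = 2.0391.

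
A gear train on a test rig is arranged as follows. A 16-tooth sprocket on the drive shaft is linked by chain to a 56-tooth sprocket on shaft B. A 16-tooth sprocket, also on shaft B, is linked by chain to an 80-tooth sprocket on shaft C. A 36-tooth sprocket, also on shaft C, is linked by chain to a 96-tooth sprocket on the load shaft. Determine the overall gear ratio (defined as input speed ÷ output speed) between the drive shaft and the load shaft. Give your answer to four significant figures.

Each stage contributes driven/driver: chain 56/16 = 3.5, chain 80/16 = 5, chain 96/36 = 2.6667.
Overall: 3.5 × 5 × 2.6667 = 46.667.

46.67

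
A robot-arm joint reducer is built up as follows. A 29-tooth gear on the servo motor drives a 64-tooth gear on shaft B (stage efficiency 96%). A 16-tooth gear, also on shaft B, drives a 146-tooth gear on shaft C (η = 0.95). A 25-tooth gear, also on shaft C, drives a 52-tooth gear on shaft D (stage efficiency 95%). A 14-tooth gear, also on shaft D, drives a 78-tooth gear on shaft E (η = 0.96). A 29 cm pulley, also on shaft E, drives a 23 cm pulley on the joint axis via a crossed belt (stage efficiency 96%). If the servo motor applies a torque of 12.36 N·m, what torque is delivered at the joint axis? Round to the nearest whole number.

After the gear mesh (64/29): 12.36 × 2.2069 × 0.96 = 26.186 N·m
After the gear mesh (146/16): 26.186 × 9.125 × 0.95 = 227 N·m
After the gear mesh (52/25): 227 × 2.08 × 0.95 = 448.55 N·m
After the gear mesh (78/14): 448.55 × 5.5714 × 0.96 = 2399.1 N·m
After the belt (23/29): 2399.1 × 0.7931 × 0.96 = 1826.6 N·m

1827 N·m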